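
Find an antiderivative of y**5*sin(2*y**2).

Let u = y², du = 2y dy; rewrite as (1/2)∫ u^2·sin(2u) du.
Now integrate by parts 2 times.

-y**4*cos(2*y**2)/4 + y**2*sin(2*y**2)/4 + cos(2*y**2)/8 + C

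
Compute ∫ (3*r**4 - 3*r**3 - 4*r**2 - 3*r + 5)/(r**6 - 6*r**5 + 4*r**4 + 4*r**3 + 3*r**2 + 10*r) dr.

Factor the denominator: r*(r - 5)*(r - 2)*(r + 1)*(r**2 + 1).
Partial-fraction decomposition: -6*(8*r + 1)/(65*(r**2 + 1)) - 5/(18*(r + 1)) - 7/(90*(r - 2)) + 139/(234*(r - 5)) + 1/(2*r).
Integrate each term; A/(r−a) gives A·log|r−a|; the (Br+D)/(r²+p²) term gives a log and an atan.

log(r)/2 + 139*log(r - 5)/234 - 7*log(r - 2)/90 - 5*log(r + 1)/18 - 24*log(r**2 + 1)/65 - 6*atan(r)/65 + C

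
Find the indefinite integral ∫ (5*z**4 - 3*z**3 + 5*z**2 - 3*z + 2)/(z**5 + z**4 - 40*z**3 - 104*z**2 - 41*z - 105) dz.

Factor the denominator: (z - 7)*(z + 3)*(z + 5)*(z**2 + 1).
Partial-fraction decomposition: (21*z - 53)/(3250*(z**2 + 1)) + 607/(104*(z + 5)) - 271/(100*(z + 3)) + 1867/(1000*(z - 7)).
Integrate each term; A/(z−a) gives A·log|z−a|; the (Bz+D)/(z²+p²) term gives a log and an atan.

1867*log(z - 7)/1000 - 271*log(z + 3)/100 + 607*log(z + 5)/104 + 21*log(z**2 + 1)/6500 - 53*atan(z)/3250 + C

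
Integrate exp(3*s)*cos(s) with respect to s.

Let I denote the integral. Integrate by parts with u = cos(s), dv = exp(3*s) ds, so v = exp(3*s)/3: I = exp(3*s)*cos(s)/3 + (1/3)·∫ exp(3*s)*sin(s) ds.
Apply parts again with u = sin(s), dv = exp(3*s) ds: ∫ exp(3*s)*sin(s) ds = exp(3*s)*sin(s)/3 − (1/3)·I. Substituting back brings back I: I = exp(3*s)*sin(s)/9 + exp(3*s)*cos(s)/3 − (1/9)·I.
Solving for I: (1 + 1/9)·I equals the remaining terms, so I = (9/10)·(exp(3*s)*sin(s)/9 + exp(3*s)*cos(s)/3).

exp(3*s)*sin(s)/10 + 3*exp(3*s)*cos(s)/10 + C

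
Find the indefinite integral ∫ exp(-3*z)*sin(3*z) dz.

Let I denote the integral. Integrate by parts with u = sin(3*z), dv = exp(-3*z) dz, so v = -exp(-3*z)/3: I = -exp(-3*z)*sin(3*z)/3 + ∫ exp(-3*z)*cos(3*z) dz.
Apply parts again with u = cos(3*z), dv = exp(-3*z) dz: ∫ exp(-3*z)*cos(3*z) dz = -exp(-3*z)*cos(3*z)/3 − I. Substituting back brings back I: I = -exp(-3*z)*sin(3*z)/3 - exp(-3*z)*cos(3*z)/3 − I.
Solving for I: (1 + 1)·I equals the remaining terms, so I = (1/2)·(-exp(-3*z)*sin(3*z)/3 - exp(-3*z)*cos(3*z)/3).

-exp(-3*z)*sin(3*z)/6 - exp(-3*z)*cos(3*z)/6 + C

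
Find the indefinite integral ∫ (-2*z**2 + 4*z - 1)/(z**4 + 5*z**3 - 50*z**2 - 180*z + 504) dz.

Factor the denominator: (z - 6)*(z - 2)*(z + 6)*(z + 7).
Partial-fraction decomposition: 127/(117*(z + 7)) - 97/(96*(z + 6)) + 1/(288*(z - 2)) - 49/(624*(z - 6)).
Integrate each term: A/(z−a) contributes A·log|z−a|.

-49*log(z - 6)/624 + log(z - 2)/288 - 97*log(z + 6)/96 + 127*log(z + 7)/117 + C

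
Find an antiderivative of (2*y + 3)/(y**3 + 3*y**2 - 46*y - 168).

17*log(y - 7)/143 + 5*log(y + 4)/22 - 9*log(y + 6)/26 + C

Factor the denominator: (y - 7)*(y + 4)*(y + 6).
Partial-fraction decomposition: -9/(26*(y + 6)) + 5/(22*(y + 4)) + 17/(143*(y - 7)).
Integrate each term: A/(y−a) contributes A·log|y−a|.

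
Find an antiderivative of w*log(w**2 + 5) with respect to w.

Let u = w**2 + 5, so du = (2*w) dw.
The integral becomes (1/2)·∫ log(u) du; integrate by parts with u′=log(u), dv′=du.

w**2*log(w**2 + 5)/2 - w**2/2 + 5*log(w**2 + 5)/2 + C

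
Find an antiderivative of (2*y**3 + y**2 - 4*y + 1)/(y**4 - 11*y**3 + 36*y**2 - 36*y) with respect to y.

Factor the denominator: y*(y - 6)*(y - 3)*(y - 2).
Partial-fraction decomposition: 13/(8*(y - 2)) - 52/(9*(y - 3)) + 445/(72*(y - 6)) - 1/(36*y).
Integrate each term: A/(y−a) contributes A·log|y−a|.

-log(y)/36 + 445*log(y - 6)/72 - 52*log(y - 3)/9 + 13*log(y - 2)/8 + C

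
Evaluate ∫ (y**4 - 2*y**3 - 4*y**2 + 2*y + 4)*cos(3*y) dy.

y**4*sin(3*y)/3 - 2*y**3*sin(3*y)/3 + 4*y**3*cos(3*y)/9 - 16*y**2*sin(3*y)/9 - 2*y**2*cos(3*y)/3 + 10*y*sin(3*y)/9 - 32*y*cos(3*y)/27 + 140*sin(3*y)/81 + 10*cos(3*y)/27 + C

Use integration by parts with u = y**4 - 2*y**3 - 4*y**2 + 2*y + 4, dv = cos(3*y) dy, so v = sin(3*y)/3.
Apply parts 4 times (tabular method): alternate signs, differentiate u down to 0, integrate dv up.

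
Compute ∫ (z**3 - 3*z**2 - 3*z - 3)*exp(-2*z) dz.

Use integration by parts with u = z**3 - 3*z**2 - 3*z - 3, dv = exp(-2*z) dz, so v = -exp(-2*z)/2.
Apply parts 3 times (tabular method): alternate signs, differentiate u down to 0, integrate dv up.

(-4*z**3 + 6*z**2 + 18*z + 21)*exp(-2*z)/8 + C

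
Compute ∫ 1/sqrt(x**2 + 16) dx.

Substitute x = 4·tan(θ), so dx = 4·sec(θ)^2 dθ and the radical becomes sqrt(x**2 + 16) = 4·sec(θ) by the Pythagorean identity.
Integrate the resulting trig expression in θ, then back-substitute tan(θ) = x/4, sec(θ) = sqrt(x**2 + 16)/4 (absorbing any constant into C).

log(x + sqrt(x**2 + 16)) + C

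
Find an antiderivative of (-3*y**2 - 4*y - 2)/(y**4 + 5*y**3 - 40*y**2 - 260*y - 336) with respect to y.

-59*log(y - 7)/429 + log(y + 2)/12 - 17*log(y + 4)/22 + 43*log(y + 6)/52 + C

Factor the denominator: (y - 7)*(y + 2)*(y + 4)*(y + 6).
Partial-fraction decomposition: 43/(52*(y + 6)) - 17/(22*(y + 4)) + 1/(12*(y + 2)) - 59/(429*(y - 7)).
Integrate each term: A/(y−a) contributes A·log|y−a|.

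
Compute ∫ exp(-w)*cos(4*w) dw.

4*exp(-w)*sin(4*w)/17 - exp(-w)*cos(4*w)/17 + C

Let I denote the integral. Integrate by parts with u = cos(4*w), dv = exp(-w) dw, so v = -exp(-w): I = -exp(-w)*cos(4*w) − 4·∫ exp(-w)*sin(4*w) dw.
Apply parts again with u = sin(4*w), dv = exp(-w) dw: ∫ exp(-w)*sin(4*w) dw = -exp(-w)*sin(4*w) + 4·I. Substituting back brings back I: I = 4*exp(-w)*sin(4*w) - exp(-w)*cos(4*w) − 16·I.
Solving for I: (1 + 16)·I equals the remaining terms, so I = (1/17)·(4*exp(-w)*sin(4*w) - exp(-w)*cos(4*w)).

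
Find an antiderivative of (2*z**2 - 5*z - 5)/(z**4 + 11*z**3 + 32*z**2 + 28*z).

-5*log(z)/28 + 91*log(z + 2)/100 - 128*log(z + 7)/175 + 13/(10*z + 20) + C

Factor the denominator: z*(z + 2)**2*(z + 7).
Partial-fraction decomposition: -128/(175*(z + 7)) + 91/(100*(z + 2)) - 13/(10*(z + 2)**2) - 5/(28*z).
Integrate each term; A/(z−a) gives A·log|z−a|; A/(z−a)² gives −A/(z−a).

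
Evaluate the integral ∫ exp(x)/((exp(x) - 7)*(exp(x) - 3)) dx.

log(exp(x) - 7)/4 - log(exp(x) - 3)/4 + C

Let u = e^x, du = e^x dx.
The integral becomes ∫ du/((u-7)(u-3)); decompose into partial fractions.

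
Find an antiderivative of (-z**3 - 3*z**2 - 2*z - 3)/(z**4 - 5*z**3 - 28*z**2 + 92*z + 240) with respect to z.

Factor the denominator: (z - 6)*(z - 5)*(z + 2)*(z + 4).
Partial-fraction decomposition: -7/(60*(z + 4)) - 3/(112*(z + 2)) + 71/(21*(z - 5)) - 339/(80*(z - 6)).
Integrate each term: A/(z−a) contributes A·log|z−a|.

-339*log(z - 6)/80 + 71*log(z - 5)/21 - 3*log(z + 2)/112 - 7*log(z + 4)/60 + C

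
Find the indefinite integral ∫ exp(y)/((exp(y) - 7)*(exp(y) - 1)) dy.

Let u = e^y, du = e^y dy.
The integral becomes ∫ du/((u-1)(u-7)); decompose into partial fractions.

log(exp(y) - 7)/6 - log(exp(y) - 1)/6 + C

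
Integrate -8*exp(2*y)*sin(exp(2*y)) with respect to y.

Let u = exp(2*y), so du = (2*exp(2*y)) dy.
Rewriting, the integral becomes -4·∫ sin(u) du = -4·-cos(u).
Substituting back, u = exp(2*y).

4*cos(exp(2*y)) + C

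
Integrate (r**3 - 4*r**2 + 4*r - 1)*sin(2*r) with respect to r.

Use integration by parts with u = r**3 - 4*r**2 + 4*r - 1, dv = sin(2*r) dr, so v = -cos(2*r)/2.
Apply parts 3 times (tabular method): alternate signs, differentiate u down to 0, integrate dv up.

-r**3*cos(2*r)/2 + 3*r**2*sin(2*r)/4 + 2*r**2*cos(2*r) - 2*r*sin(2*r) - 5*r*cos(2*r)/4 + 5*sin(2*r)/8 - cos(2*r)/2 + C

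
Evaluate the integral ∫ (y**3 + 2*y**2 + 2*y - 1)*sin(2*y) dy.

Use integration by parts with u = y**3 + 2*y**2 + 2*y - 1, dv = sin(2*y) dy, so v = -cos(2*y)/2.
Apply parts 3 times (tabular method): alternate signs, differentiate u down to 0, integrate dv up.

-y**3*cos(2*y)/2 + 3*y**2*sin(2*y)/4 - y**2*cos(2*y) + y*sin(2*y) - y*cos(2*y)/4 + sin(2*y)/8 + cos(2*y) + C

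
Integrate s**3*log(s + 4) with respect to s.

s**4*log(s + 4)/4 - s**4/16 + s**3/3 - 2*s**2 + 16*s - 64*log(s + 4) + C

Use integration by parts with u = log(s + 4), dv = s**3 ds.
Then du = 1/(s + 4) ds and v = s**4/4.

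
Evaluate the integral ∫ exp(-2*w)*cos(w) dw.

Let I denote the integral. Integrate by parts with u = cos(w), dv = exp(-2*w) dw, so v = -exp(-2*w)/2: I = -exp(-2*w)*cos(w)/2 − (1/2)·∫ exp(-2*w)*sin(w) dw.
Apply parts again with u = sin(w), dv = exp(-2*w) dw: ∫ exp(-2*w)*sin(w) dw = -exp(-2*w)*sin(w)/2 + (1/2)·I. Substituting back brings back I: I = exp(-2*w)*sin(w)/4 - exp(-2*w)*cos(w)/2 − (1/4)·I.
Solving for I: (1 + 1/4)·I equals the remaining terms, so I = (4/5)·(exp(-2*w)*sin(w)/4 - exp(-2*w)*cos(w)/2).

exp(-2*w)*sin(w)/5 - 2*exp(-2*w)*cos(w)/5 + C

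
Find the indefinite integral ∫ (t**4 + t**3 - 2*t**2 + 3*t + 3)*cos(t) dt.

Use integration by parts with u = t**4 + t**3 - 2*t**2 + 3*t + 3, dv = cos(t) dt, so v = sin(t).
Apply parts 4 times (tabular method): alternate signs, differentiate u down to 0, integrate dv up.

t**4*sin(t) + t**3*sin(t) + 4*t**3*cos(t) - 14*t**2*sin(t) + 3*t**2*cos(t) - 3*t*sin(t) - 28*t*cos(t) + 31*sin(t) - 3*cos(t) + C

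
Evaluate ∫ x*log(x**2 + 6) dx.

x**2*log(x**2 + 6)/2 - x**2/2 + 3*log(x**2 + 6) + C

Let u = x**2 + 6, so du = (2*x) dx.
The integral becomes (1/2)·∫ log(u) du; integrate by parts with u′=log(u), dv′=du.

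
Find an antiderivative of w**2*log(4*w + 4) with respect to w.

w**3*log(4*w + 4)/3 - w**3/9 + w**2/6 - w/3 + log(w + 1)/3 + C

Use integration by parts with u = log(4*w + 4), dv = w**2 dw.
Then du = 4/(4*w + 4) dw and v = w**3/3.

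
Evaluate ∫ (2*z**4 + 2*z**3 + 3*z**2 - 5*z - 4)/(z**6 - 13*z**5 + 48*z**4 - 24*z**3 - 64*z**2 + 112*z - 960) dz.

Factor the denominator: (z - 6)*(z - 5)*(z - 4)*(z + 2)*(z**2 + 4).
Partial-fraction decomposition: (49*z - 132)/(2320*(z**2 + 4)) - 17/(1344*(z + 2)) + 83/(30*(z - 4)) - 1546/(203*(z - 5)) + 1549/(320*(z - 6)).
Integrate each term; A/(z−a) gives A·log|z−a|; the (Bz+D)/(z²+p²) term gives a log and an atan.

1549*log(z - 6)/320 - 1546*log(z - 5)/203 + 83*log(z - 4)/30 - 17*log(z + 2)/1344 + 49*log(z**2 + 4)/4640 - 33*atan(z/2)/1160 + C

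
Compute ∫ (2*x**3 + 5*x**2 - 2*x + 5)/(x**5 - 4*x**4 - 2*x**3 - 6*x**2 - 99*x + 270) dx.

Factor the denominator: (x - 5)*(x - 2)*(x + 3)*(x**2 + 9).
Partial-fraction decomposition: -10*(53*x - 24)/(1989*(x**2 + 9)) + 1/(360*(x + 3)) - 37/(195*(x - 2)) + 185/(408*(x - 5)).
Integrate each term; A/(x−a) gives A·log|x−a|; the (Bx+D)/(x²+p²) term gives a log and an atan.

185*log(x - 5)/408 - 37*log(x - 2)/195 + log(x + 3)/360 - 265*log(x**2 + 9)/1989 + 80*atan(x/3)/1989 + C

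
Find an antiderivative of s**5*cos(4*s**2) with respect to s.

s**4*sin(4*s**2)/8 + s**2*cos(4*s**2)/16 - sin(4*s**2)/64 + C

Let u = s², du = 2s ds; rewrite as (1/2)∫ u^2·cos(4u) du.
Now integrate by parts 2 times.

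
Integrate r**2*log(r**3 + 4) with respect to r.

Let u = r**3 + 4, so du = (3*r**2) dr.
The integral becomes (1/3)·∫ log(u) du; integrate by parts with u′=log(u), dv′=du.

r**3*log(r**3 + 4)/3 - r**3/3 + 4*log(r**3 + 4)/3 + C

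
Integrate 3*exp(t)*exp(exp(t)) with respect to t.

Let u = exp(t), so du = (exp(t)) dt.
Rewriting, the integral becomes 3·∫ e^u du = 3·e^u.
Substituting back, u = exp(t).

3*exp(exp(t)) + C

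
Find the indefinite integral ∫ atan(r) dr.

Use integration by parts with u = arctan(r), dv = dr.
Then du = 1/(r**2 + 1) dr.

r*atan(r) - log(r**2 + 1)/2 + C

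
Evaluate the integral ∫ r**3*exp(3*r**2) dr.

Let u = r², du = 2r dr; rewrite as (1/2)∫ u^1·exp(3u) du.
Now integrate by parts 1 time.

(3*r**2 - 1)*exp(3*r**2)/18 + C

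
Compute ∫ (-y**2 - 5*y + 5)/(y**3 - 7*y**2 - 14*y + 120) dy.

-61*log(y - 6)/10 + 5*log(y - 5) + log(y + 4)/10 + C

Factor the denominator: (y - 6)*(y - 5)*(y + 4).
Partial-fraction decomposition: 1/(10*(y + 4)) + 5/(y - 5) - 61/(10*(y - 6)).
Integrate each term: A/(y−a) contributes A·log|y−a|.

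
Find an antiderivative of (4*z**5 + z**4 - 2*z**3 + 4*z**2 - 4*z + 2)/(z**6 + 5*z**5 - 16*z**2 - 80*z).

Factor the denominator: z*(z - 2)*(z + 2)*(z + 5)*(z**2 + 4).
Partial-fraction decomposition: (141*z - 676)/(464*(z**2 + 4)) + 11503/(3045*(z + 5)) - 35/(96*(z + 2)) + 69/(224*(z - 2)) - 1/(40*z).
Integrate each term; A/(z−a) gives A·log|z−a|; the (Bz+D)/(z²+p²) term gives a log and an atan.

-log(z)/40 + 69*log(z - 2)/224 - 35*log(z + 2)/96 + 11503*log(z + 5)/3045 + 141*log(z**2 + 4)/928 - 169*atan(z/2)/232 + C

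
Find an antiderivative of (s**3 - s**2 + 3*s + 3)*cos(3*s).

Use integration by parts with u = s**3 - s**2 + 3*s + 3, dv = cos(3*s) ds, so v = sin(3*s)/3.
Apply parts 3 times (tabular method): alternate signs, differentiate u down to 0, integrate dv up.

s**3*sin(3*s)/3 - s**2*sin(3*s)/3 + s**2*cos(3*s)/3 + 7*s*sin(3*s)/9 - 2*s*cos(3*s)/9 + 29*sin(3*s)/27 + 7*cos(3*s)/27 + C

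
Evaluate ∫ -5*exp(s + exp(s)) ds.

Let u = exp(s), so du = (exp(s)) ds.
Rewriting, the integral becomes -5·∫ e^u du = -5·e^u.
Substituting back, u = exp(s).

-5*exp(exp(s)) + C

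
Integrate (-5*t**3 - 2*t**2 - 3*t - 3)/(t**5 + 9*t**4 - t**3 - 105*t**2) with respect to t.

104*log(t)/3675 - 11*log(t - 3)/48 - 587*log(t + 5)/400 + 327*log(t + 7)/196 - 1/(35*t) + C

Factor the denominator: t**2*(t - 3)*(t + 5)*(t + 7).
Partial-fraction decomposition: 327/(196*(t + 7)) - 587/(400*(t + 5)) - 11/(48*(t - 3)) + 104/(3675*t) + 1/(35*t**2).
Integrate each term; A/(t−a) gives A·log|t−a|; A/(t−a)² gives −A/(t−a).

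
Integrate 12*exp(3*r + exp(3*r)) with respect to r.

Let u = exp(3*r), so du = (3*exp(3*r)) dr.
Rewriting, the integral becomes 4·∫ e^u du = 4·e^u.
Substituting back, u = exp(3*r).

4*exp(exp(3*r)) + C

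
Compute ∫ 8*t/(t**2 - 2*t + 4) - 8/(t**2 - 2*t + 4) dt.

4*log(t**2 - 2*t + 4) + C

Let u = t**2 - 2*t + 4, so du = (2*t - 2) dt.
Rewriting, the integral becomes 4·∫ 1/u du = 4·log(u).
Substituting back, u = t**2 - 2*t + 4.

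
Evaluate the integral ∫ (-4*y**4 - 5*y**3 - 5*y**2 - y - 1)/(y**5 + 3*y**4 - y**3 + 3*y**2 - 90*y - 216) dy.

-254*log(y - 3)/315 + 43*log(y + 2)/130 - 781*log(y + 4)/350 - 1891*log(y**2 + 9)/2925 + 1126*atan(y/3)/2925 + C

Factor the denominator: (y - 3)*(y + 2)*(y + 4)*(y**2 + 9).
Partial-fraction decomposition: -2*(1891*y - 1689)/(2925*(y**2 + 9)) - 781/(350*(y + 4)) + 43/(130*(y + 2)) - 254/(315*(y - 3)).
Integrate each term; A/(y−a) gives A·log|y−a|; the (By+D)/(y²+p²) term gives a log and an atan.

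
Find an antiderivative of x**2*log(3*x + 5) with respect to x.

x**3*log(3*x + 5)/3 - x**3/9 + 5*x**2/18 - 25*x/27 + 125*log(3*x + 5)/81 + C

Use integration by parts with u = log(3*x + 5), dv = x**2 dx.
Then du = 3/(3*x + 5) dx and v = x**3/3.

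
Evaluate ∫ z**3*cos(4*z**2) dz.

z**2*sin(4*z**2)/8 + cos(4*z**2)/32 + C

Let u = z², du = 2z dz; rewrite as (1/2)∫ u^1·cos(4u) du.
Now integrate by parts 1 time.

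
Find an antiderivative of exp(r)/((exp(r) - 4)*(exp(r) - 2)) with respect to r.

log(exp(r) - 4)/2 - log(exp(r) - 2)/2 + C

Let u = e^r, du = e^r dr.
The integral becomes ∫ du/((u-4)(u-2)); decompose into partial fractions.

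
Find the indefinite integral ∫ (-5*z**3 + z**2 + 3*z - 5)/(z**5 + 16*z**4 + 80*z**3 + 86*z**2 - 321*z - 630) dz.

Factor the denominator: (z - 2)*(z + 3)**2*(z + 5)*(z + 7).
Partial-fraction decomposition: 869/(144*(z + 7)) - 45/(4*(z + 5)) + 419/(80*(z + 3)) - 13/(4*(z + 3)**2) - 1/(45*(z - 2)).
Integrate each term; A/(z−a) gives A·log|z−a|; A/(z−a)² gives −A/(z−a).

-log(z - 2)/45 + 419*log(z + 3)/80 - 45*log(z + 5)/4 + 869*log(z + 7)/144 + 13/(4*z + 12) + C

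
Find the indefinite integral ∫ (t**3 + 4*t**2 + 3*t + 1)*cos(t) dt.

t**3*sin(t) + 4*t**2*sin(t) + 3*t**2*cos(t) - 3*t*sin(t) + 8*t*cos(t) - 7*sin(t) - 3*cos(t) + C

Use integration by parts with u = t**3 + 4*t**2 + 3*t + 1, dv = cos(t) dt, so v = sin(t).
Apply parts 3 times (tabular method): alternate signs, differentiate u down to 0, integrate dv up.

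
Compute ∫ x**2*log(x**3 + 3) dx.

x**3*log(x**3 + 3)/3 - x**3/3 + log(x**3 + 3) + C

Let u = x**3 + 3, so du = (3*x**2) dx.
The integral becomes (1/3)·∫ log(u) du; integrate by parts with u′=log(u), dv′=du.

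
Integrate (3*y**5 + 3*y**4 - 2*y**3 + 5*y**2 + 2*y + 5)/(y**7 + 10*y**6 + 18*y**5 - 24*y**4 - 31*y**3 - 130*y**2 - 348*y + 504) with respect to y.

157*log(y - 2)/1800 - log(y - 1)/40 + 35901*log(y + 3)/67600 - 5287*log(y + 7)/7632 + 35627*log(y**2 + 4)/716560 - 5789*atan(y/2)/358280 + 97/(260*y + 780) + C

Factor the denominator: (y - 2)*(y - 1)*(y + 3)**2*(y + 7)*(y**2 + 4).
Partial-fraction decomposition: (35627*y - 11578)/(358280*(y**2 + 4)) - 5287/(7632*(y + 7)) + 35901/(67600*(y + 3)) - 97/(260*(y + 3)**2) - 1/(40*(y - 1)) + 157/(1800*(y - 2)).
Integrate each term; A/(y−a) gives A·log|y−a|; the (By+D)/(y²+p²) term gives a log and an atan.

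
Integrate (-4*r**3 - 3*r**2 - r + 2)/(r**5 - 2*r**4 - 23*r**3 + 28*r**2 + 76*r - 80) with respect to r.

-289*log(r - 5)/378 + 11*log(r - 2)/18 - log(r - 1)/10 - log(r + 2)/7 + 107*log(r + 4)/270 + C

Factor the denominator: (r - 5)*(r - 2)*(r - 1)*(r + 2)*(r + 4).
Partial-fraction decomposition: 107/(270*(r + 4)) - 1/(7*(r + 2)) - 1/(10*(r - 1)) + 11/(18*(r - 2)) - 289/(378*(r - 5)).
Integrate each term: A/(r−a) contributes A·log|r−a|.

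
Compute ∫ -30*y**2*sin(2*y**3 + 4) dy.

Let u = 2*y**3 + 4, so du = (6*y**2) dy.
Rewriting, the integral becomes -5·∫ sin(u) du = -5·-cos(u).
Substituting back, u = 2*y**3 + 4.

5*cos(2*y**3 + 4) + C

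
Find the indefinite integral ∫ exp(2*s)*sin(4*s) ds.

exp(2*s)*sin(4*s)/10 - exp(2*s)*cos(4*s)/5 + C

Let I denote the integral. Integrate by parts with u = sin(4*s), dv = exp(2*s) ds, so v = exp(2*s)/2: I = exp(2*s)*sin(4*s)/2 − 2·∫ exp(2*s)*cos(4*s) ds.
Apply parts again with u = cos(4*s), dv = exp(2*s) ds: ∫ exp(2*s)*cos(4*s) ds = exp(2*s)*cos(4*s)/2 + 2·I. Substituting back brings back I: I = exp(2*s)*sin(4*s)/2 - exp(2*s)*cos(4*s) − 4·I.
Solving for I: (1 + 4)·I equals the remaining terms, so I = (1/5)·(exp(2*s)*sin(4*s)/2 - exp(2*s)*cos(4*s)).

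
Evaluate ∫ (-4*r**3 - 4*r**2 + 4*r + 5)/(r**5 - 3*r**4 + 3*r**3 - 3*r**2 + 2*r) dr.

5*log(r)/2 - 7*log(r - 2)/2 - log(r - 1)/2 + 3*log(r**2 + 1)/4 + 7*atan(r)/2 + C

Factor the denominator: r*(r - 2)*(r - 1)*(r**2 + 1).
Partial-fraction decomposition: (3*r + 7)/(2*(r**2 + 1)) - 1/(2*(r - 1)) - 7/(2*(r - 2)) + 5/(2*r).
Integrate each term; A/(r−a) gives A·log|r−a|; the (Br+D)/(r²+p²) term gives a log and an atan.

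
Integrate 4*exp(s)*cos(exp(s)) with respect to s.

4*sin(exp(s)) + C

Let u = exp(s), so du = (exp(s)) ds.
Rewriting, the integral becomes 4·∫ cos(u) du = 4·sin(u).
Substituting back, u = exp(s).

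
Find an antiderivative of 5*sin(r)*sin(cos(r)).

Let u = cos(r), so du = (-sin(r)) dr.
Rewriting, the integral becomes -5·∫ sin(u) du = -5·-cos(u).
Substituting back, u = cos(r).

5*cos(cos(r)) + C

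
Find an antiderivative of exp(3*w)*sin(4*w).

3*exp(3*w)*sin(4*w)/25 - 4*exp(3*w)*cos(4*w)/25 + C

Let I denote the integral. Integrate by parts with u = sin(4*w), dv = exp(3*w) dw, so v = exp(3*w)/3: I = exp(3*w)*sin(4*w)/3 − (4/3)·∫ exp(3*w)*cos(4*w) dw.
Apply parts again with u = cos(4*w), dv = exp(3*w) dw: ∫ exp(3*w)*cos(4*w) dw = exp(3*w)*cos(4*w)/3 + (4/3)·I. Substituting back brings back I: I = exp(3*w)*sin(4*w)/3 - 4*exp(3*w)*cos(4*w)/9 − (16/9)·I.
Solving for I: (1 + 16/9)·I equals the remaining terms, so I = (9/25)·(exp(3*w)*sin(4*w)/3 - 4*exp(3*w)*cos(4*w)/9).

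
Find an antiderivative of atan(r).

r*atan(r) - log(r**2 + 1)/2 + C

Use integration by parts with u = arctan(r), dv = dr.
Then du = 1/(r**2 + 1) dr.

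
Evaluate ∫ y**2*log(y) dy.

y**3*log(y)/3 - y**3/9 + C

Use integration by parts with u = log(y), dv = y**2 dy.
Then du = 1/y dy and v = y**3/3.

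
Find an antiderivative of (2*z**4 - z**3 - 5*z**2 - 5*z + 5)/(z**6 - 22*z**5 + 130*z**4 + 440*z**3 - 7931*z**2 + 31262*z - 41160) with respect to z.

Factor the denominator: (z - 7)**2*(z - 6)*(z - 5)*(z - 4)*(z + 7).
Partial-fraction decomposition: -95/(6468*(z + 7)) + 353/(198*(z - 4)) - 245/(12*(z - 5)) + 167/(2*(z - 6)) - 57199/(882*(z - 7)) + 1046/(21*(z - 7)**2).
Integrate each term; A/(z−a) gives A·log|z−a|; A/(z−a)² gives −A/(z−a).

-57199*log(z - 7)/882 + 167*log(z - 6)/2 - 245*log(z - 5)/12 + 353*log(z - 4)/198 - 95*log(z + 7)/6468 - 1046/(21*z - 147) + C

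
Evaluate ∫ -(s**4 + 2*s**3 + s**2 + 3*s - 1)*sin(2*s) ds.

Use integration by parts with u = s**4 + 2*s**3 + s**2 + 3*s - 1, dv = -sin(2*s) ds, so v = cos(2*s)/2.
Apply parts 4 times (tabular method): alternate signs, differentiate u down to 0, integrate dv up.

s**4*cos(2*s)/2 - s**3*sin(2*s) + s**3*cos(2*s) - 3*s**2*sin(2*s)/2 - s**2*cos(2*s) + s*sin(2*s) + C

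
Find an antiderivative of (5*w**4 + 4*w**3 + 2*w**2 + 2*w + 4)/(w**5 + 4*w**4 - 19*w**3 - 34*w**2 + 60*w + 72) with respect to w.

Factor the denominator: (w - 3)*(w - 2)*(w + 1)*(w + 2)*(w + 6).
Partial-fraction decomposition: 71/(18*(w + 6)) - 7/(10*(w + 2)) + 1/(12*(w + 1)) - 4/(3*(w - 2)) + 541/(180*(w - 3)).
Integrate each term: A/(w−a) contributes A·log|w−a|.

541*log(w - 3)/180 - 4*log(w - 2)/3 + log(w + 1)/12 - 7*log(w + 2)/10 + 71*log(w + 6)/18 + C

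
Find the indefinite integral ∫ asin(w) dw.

w*asin(w) + sqrt(-w**2 + 1) + C

Use integration by parts with u = arcsin(w), dv = dw.
Then du = 1/sqrt(-w**2 + 1) dw.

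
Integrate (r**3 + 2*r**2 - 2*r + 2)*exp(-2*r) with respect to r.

Use integration by parts with u = r**3 + 2*r**2 - 2*r + 2, dv = exp(-2*r) dr, so v = -exp(-2*r)/2.
Apply parts 3 times (tabular method): alternate signs, differentiate u down to 0, integrate dv up.

(-4*r**3 - 14*r**2 - 6*r - 11)*exp(-2*r)/8 + C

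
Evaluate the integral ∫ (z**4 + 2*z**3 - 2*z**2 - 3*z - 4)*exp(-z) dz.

Use integration by parts with u = z**4 + 2*z**3 - 2*z**2 - 3*z - 4, dv = exp(-z) dz, so v = -exp(-z).
Apply parts 4 times (tabular method): alternate signs, differentiate u down to 0, integrate dv up.

(-z**4 - 6*z**3 - 16*z**2 - 29*z - 25)*exp(-z) + C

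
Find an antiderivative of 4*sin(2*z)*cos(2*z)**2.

-2*cos(2*z)**3/3 + C

Let u = cos(2*z), so du = (-2*sin(2*z)) dz.
Rewriting, the integral becomes -2·∫ u^2 du = -2·u^3/3.
Substituting back, u = cos(2*z).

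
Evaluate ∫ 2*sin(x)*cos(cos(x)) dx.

-2*sin(cos(x)) + C

Let u = cos(x), so du = (-sin(x)) dx.
Rewriting, the integral becomes -2·∫ cos(u) du = -2·sin(u).
Substituting back, u = cos(x).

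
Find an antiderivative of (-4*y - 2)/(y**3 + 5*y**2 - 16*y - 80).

Factor the denominator: (y - 4)*(y + 4)*(y + 5).
Partial-fraction decomposition: 2/(y + 5) - 7/(4*(y + 4)) - 1/(4*(y - 4)).
Integrate each term: A/(y−a) contributes A·log|y−a|.

-log(y - 4)/4 - 7*log(y + 4)/4 + 2*log(y + 5) + C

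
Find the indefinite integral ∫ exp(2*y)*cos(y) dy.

Let I denote the integral. Integrate by parts with u = cos(y), dv = exp(2*y) dy, so v = exp(2*y)/2: I = exp(2*y)*cos(y)/2 + (1/2)·∫ exp(2*y)*sin(y) dy.
Apply parts again with u = sin(y), dv = exp(2*y) dy: ∫ exp(2*y)*sin(y) dy = exp(2*y)*sin(y)/2 − (1/2)·I. Substituting back brings back I: I = exp(2*y)*sin(y)/4 + exp(2*y)*cos(y)/2 − (1/4)·I.
Solving for I: (1 + 1/4)·I equals the remaining terms, so I = (4/5)·(exp(2*y)*sin(y)/4 + exp(2*y)*cos(y)/2).

exp(2*y)*sin(y)/5 + 2*exp(2*y)*cos(y)/5 + C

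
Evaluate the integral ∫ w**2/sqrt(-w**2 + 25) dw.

-w*sqrt(-w**2 + 25)/2 + 25*asin(w/5)/2 + C

Substitute w = 5·sin(θ), so dw = 5·cos(θ) dθ and the radical becomes sqrt(-w**2 + 25) = 5·cos(θ) by the Pythagorean identity.
Integrate the resulting trig expression in θ, then back-substitute θ = asin(w/5), sin(θ) = w/5, cos(θ) = sqrt(-w**2 + 25)/5 (absorbing any constant into C).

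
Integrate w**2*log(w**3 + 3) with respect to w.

Let u = w**3 + 3, so du = (3*w**2) dw.
The integral becomes (1/3)·∫ log(u) du; integrate by parts with u′=log(u), dv′=du.

w**3*log(w**3 + 3)/3 - w**3/3 + log(w**3 + 3) + C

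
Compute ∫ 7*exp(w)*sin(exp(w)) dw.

Let u = exp(w), so du = (exp(w)) dw.
Rewriting, the integral becomes 7·∫ sin(u) du = 7·-cos(u).
Substituting back, u = exp(w).

-7*cos(exp(w)) + C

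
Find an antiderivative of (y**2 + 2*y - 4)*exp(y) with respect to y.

Use integration by parts with u = y**2 + 2*y - 4, dv = exp(y) dy, so v = exp(y).
Apply parts 2 times (tabular method): alternate signs, differentiate u down to 0, integrate dv up.

(y**2 - 4)*exp(y) + C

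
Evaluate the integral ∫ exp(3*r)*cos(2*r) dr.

Let I denote the integral. Integrate by parts with u = cos(2*r), dv = exp(3*r) dr, so v = exp(3*r)/3: I = exp(3*r)*cos(2*r)/3 + (2/3)·∫ exp(3*r)*sin(2*r) dr.
Apply parts again with u = sin(2*r), dv = exp(3*r) dr: ∫ exp(3*r)*sin(2*r) dr = exp(3*r)*sin(2*r)/3 − (2/3)·I. Substituting back brings back I: I = 2*exp(3*r)*sin(2*r)/9 + exp(3*r)*cos(2*r)/3 − (4/9)·I.
Solving for I: (1 + 4/9)·I equals the remaining terms, so I = (9/13)·(2*exp(3*r)*sin(2*r)/9 + exp(3*r)*cos(2*r)/3).

2*exp(3*r)*sin(2*r)/13 + 3*exp(3*r)*cos(2*r)/13 + C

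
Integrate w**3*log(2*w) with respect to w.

w**4*(log(w) + log(2))/4 - w**4/16 + C

Use integration by parts with u = log(2*w), dv = w**3 dw.
Then du = 1/w dw and v = w**4/4.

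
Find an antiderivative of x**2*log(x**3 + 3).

x**3*log(x**3 + 3)/3 - x**3/3 + log(x**3 + 3) + C

Let u = x**3 + 3, so du = (3*x**2) dx.
The integral becomes (1/3)·∫ log(u) du; integrate by parts with u′=log(u), dv′=du.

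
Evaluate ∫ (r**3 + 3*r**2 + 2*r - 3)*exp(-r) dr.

(-r**3 - 6*r**2 - 14*r - 11)*exp(-r) + C

Use integration by parts with u = r**3 + 3*r**2 + 2*r - 3, dv = exp(-r) dr, so v = -exp(-r).
Apply parts 3 times (tabular method): alternate signs, differentiate u down to 0, integrate dv up.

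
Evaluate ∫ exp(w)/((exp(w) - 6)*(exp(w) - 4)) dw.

Let u = e^w, du = e^w dw.
The integral becomes ∫ du/((u-4)(u-6)); decompose into partial fractions.

log(exp(w) - 6)/2 - log(exp(w) - 4)/2 + C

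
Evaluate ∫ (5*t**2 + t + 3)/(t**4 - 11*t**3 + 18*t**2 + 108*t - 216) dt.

-29*log(t - 6)/144 + 5*log(t - 2)/16 - log(t + 3)/9 - 21/(4*t - 24) + C

Factor the denominator: (t - 6)**2*(t - 2)*(t + 3).
Partial-fraction decomposition: -1/(9*(t + 3)) + 5/(16*(t - 2)) - 29/(144*(t - 6)) + 21/(4*(t - 6)**2).
Integrate each term; A/(t−a) gives A·log|t−a|; A/(t−a)² gives −A/(t−a).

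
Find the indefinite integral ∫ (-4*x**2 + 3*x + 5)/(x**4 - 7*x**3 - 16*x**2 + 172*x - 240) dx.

Factor the denominator: (x - 6)*(x - 4)*(x - 2)*(x + 5).
Partial-fraction decomposition: 10/(63*(x + 5)) - 5/(56*(x - 2)) + 47/(36*(x - 4)) - 11/(8*(x - 6)).
Integrate each term: A/(x−a) contributes A·log|x−a|.

-11*log(x - 6)/8 + 47*log(x - 4)/36 - 5*log(x - 2)/56 + 10*log(x + 5)/63 + C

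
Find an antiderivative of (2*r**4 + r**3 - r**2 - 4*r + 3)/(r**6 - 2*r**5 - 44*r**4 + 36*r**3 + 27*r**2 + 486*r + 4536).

5071*log(r - 7)/22620 - 547*log(r - 4)/5250 + 47*log(r + 3)/1260 - 263*log(r + 6)/1950 - 1463*log(r**2 + 9)/130500 + 1633*atan(r/3)/32625 + C

Factor the denominator: (r - 7)*(r - 4)*(r + 3)*(r + 6)*(r**2 + 9).
Partial-fraction decomposition: -(1463*r - 9798)/(65250*(r**2 + 9)) - 263/(1950*(r + 6)) + 47/(1260*(r + 3)) - 547/(5250*(r - 4)) + 5071/(22620*(r - 7)).
Integrate each term; A/(r−a) gives A·log|r−a|; the (Br+D)/(r²+p²) term gives a log and an atan.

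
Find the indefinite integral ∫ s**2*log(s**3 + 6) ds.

s**3*log(s**3 + 6)/3 - s**3/3 + 2*log(s**3 + 6) + C

Let u = s**3 + 6, so du = (3*s**2) ds.
The integral becomes (1/3)·∫ log(u) du; integrate by parts with u′=log(u), dv′=du.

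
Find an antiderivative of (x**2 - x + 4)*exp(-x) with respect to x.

Use integration by parts with u = x**2 - x + 4, dv = exp(-x) dx, so v = -exp(-x).
Apply parts 2 times (tabular method): alternate signs, differentiate u down to 0, integrate dv up.

(-x**2 - x - 5)*exp(-x) + C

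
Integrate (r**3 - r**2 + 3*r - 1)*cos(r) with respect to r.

Use integration by parts with u = r**3 - r**2 + 3*r - 1, dv = cos(r) dr, so v = sin(r).
Apply parts 3 times (tabular method): alternate signs, differentiate u down to 0, integrate dv up.

r**3*sin(r) - r**2*sin(r) + 3*r**2*cos(r) - 3*r*sin(r) - 2*r*cos(r) + sin(r) - 3*cos(r) + C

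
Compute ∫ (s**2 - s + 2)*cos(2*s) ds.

s**2*sin(2*s)/2 - s*sin(2*s)/2 + s*cos(2*s)/2 + 3*sin(2*s)/4 - cos(2*s)/4 + C

Use integration by parts with u = s**2 - s + 2, dv = cos(2*s) ds, so v = sin(2*s)/2.
Apply parts 2 times (tabular method): alternate signs, differentiate u down to 0, integrate dv up.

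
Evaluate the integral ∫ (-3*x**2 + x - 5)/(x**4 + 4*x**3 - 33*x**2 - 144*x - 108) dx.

Factor the denominator: (x - 6)*(x + 1)*(x + 3)*(x + 6).
Partial-fraction decomposition: 119/(180*(x + 6)) - 35/(54*(x + 3)) + 9/(70*(x + 1)) - 107/(756*(x - 6)).
Integrate each term: A/(x−a) contributes A·log|x−a|.

-107*log(x - 6)/756 + 9*log(x + 1)/70 - 35*log(x + 3)/54 + 119*log(x + 6)/180 + C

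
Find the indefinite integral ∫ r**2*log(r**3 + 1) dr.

r**3*log(r**3 + 1)/3 - r**3/3 + log(r**3 + 1)/3 + C

Let u = r**3 + 1, so du = (3*r**2) dr.
The integral becomes (1/3)·∫ log(u) du; integrate by parts with u′=log(u), dv′=du.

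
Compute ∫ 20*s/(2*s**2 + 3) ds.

5*log(2*s**2 + 3) + C

Let u = 2*s**2 + 3, so du = (4*s) ds.
Rewriting, the integral becomes 5·∫ 1/u du = 5·log(u).
Substituting back, u = 2*s**2 + 3.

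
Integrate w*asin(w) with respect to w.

Use integration by parts with u = arcsin(w), dv = w dw.
Then du = 1/sqrt(-w**2 + 1) dw.

w**2*asin(w)/2 + w*sqrt(-w**2 + 1)/4 - asin(w)/4 + C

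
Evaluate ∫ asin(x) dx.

x*asin(x) + sqrt(-x**2 + 1) + C

Use integration by parts with u = arcsin(x), dv = dx.
Then du = 1/sqrt(-x**2 + 1) dx.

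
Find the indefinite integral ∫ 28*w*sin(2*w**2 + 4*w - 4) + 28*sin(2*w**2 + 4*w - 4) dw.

Let u = 2*w**2 + 4*w - 4, so du = (4*w + 4) dw.
Rewriting, the integral becomes 7·∫ sin(u) du = 7·-cos(u).
Substituting back, u = 2*w**2 + 4*w - 4.

-7*cos(2*w**2 + 4*w - 4) + C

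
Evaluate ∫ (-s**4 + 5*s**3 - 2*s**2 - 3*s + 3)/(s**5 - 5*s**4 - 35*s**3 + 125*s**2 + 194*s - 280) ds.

Factor the denominator: (s - 7)*(s - 4)*(s - 1)*(s + 2)*(s + 5).
Partial-fraction decomposition: -641/(972*(s + 5)) + 55/(486*(s + 2)) + 1/(162*(s - 1)) - 23/(486*(s - 4)) - 401/(972*(s - 7)).
Integrate each term: A/(s−a) contributes A·log|s−a|.

-401*log(s - 7)/972 - 23*log(s - 4)/486 + log(s - 1)/162 + 55*log(s + 2)/486 - 641*log(s + 5)/972 + C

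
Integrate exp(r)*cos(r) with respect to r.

exp(r)*sin(r)/2 + exp(r)*cos(r)/2 + C

Let I denote the integral. Integrate by parts with u = cos(r), dv = exp(r) dr, so v = exp(r): I = exp(r)*cos(r) + ∫ exp(r)*sin(r) dr.
Apply parts again with u = sin(r), dv = exp(r) dr: ∫ exp(r)*sin(r) dr = exp(r)*sin(r) − I. Substituting back brings back I: I = exp(r)*sin(r) + exp(r)*cos(r) − I.
Solving for I: (1 + 1)·I equals the remaining terms, so I = (1/2)·(exp(r)*sin(r) + exp(r)*cos(r)).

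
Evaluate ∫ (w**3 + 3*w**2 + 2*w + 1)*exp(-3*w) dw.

Use integration by parts with u = w**3 + 3*w**2 + 2*w + 1, dv = exp(-3*w) dw, so v = -exp(-3*w)/3.
Apply parts 3 times (tabular method): alternate signs, differentiate u down to 0, integrate dv up.

(-9*w**3 - 36*w**2 - 42*w - 23)*exp(-3*w)/27 + C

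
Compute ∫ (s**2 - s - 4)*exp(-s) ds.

Use integration by parts with u = s**2 - s - 4, dv = exp(-s) ds, so v = -exp(-s).
Apply parts 2 times (tabular method): alternate signs, differentiate u down to 0, integrate dv up.

(-s**2 - s + 3)*exp(-s) + C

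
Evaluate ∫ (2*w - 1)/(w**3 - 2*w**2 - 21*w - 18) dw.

11*log(w - 6)/63 + 3*log(w + 1)/14 - 7*log(w + 3)/18 + C

Factor the denominator: (w - 6)*(w + 1)*(w + 3).
Partial-fraction decomposition: -7/(18*(w + 3)) + 3/(14*(w + 1)) + 11/(63*(w - 6)).
Integrate each term: A/(w−a) contributes A·log|w−a|.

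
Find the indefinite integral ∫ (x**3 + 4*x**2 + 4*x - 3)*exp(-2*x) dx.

Use integration by parts with u = x**3 + 4*x**2 + 4*x - 3, dv = exp(-2*x) dx, so v = -exp(-2*x)/2.
Apply parts 3 times (tabular method): alternate signs, differentiate u down to 0, integrate dv up.

(-4*x**3 - 22*x**2 - 38*x - 7)*exp(-2*x)/8 + C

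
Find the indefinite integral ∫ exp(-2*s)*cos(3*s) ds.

Let I denote the integral. Integrate by parts with u = cos(3*s), dv = exp(-2*s) ds, so v = -exp(-2*s)/2: I = -exp(-2*s)*cos(3*s)/2 − (3/2)·∫ exp(-2*s)*sin(3*s) ds.
Apply parts again with u = sin(3*s), dv = exp(-2*s) ds: ∫ exp(-2*s)*sin(3*s) ds = -exp(-2*s)*sin(3*s)/2 + (3/2)·I. Substituting back brings back I: I = 3*exp(-2*s)*sin(3*s)/4 - exp(-2*s)*cos(3*s)/2 − (9/4)·I.
Solving for I: (1 + 9/4)·I equals the remaining terms, so I = (4/13)·(3*exp(-2*s)*sin(3*s)/4 - exp(-2*s)*cos(3*s)/2).

3*exp(-2*s)*sin(3*s)/13 - 2*exp(-2*s)*cos(3*s)/13 + C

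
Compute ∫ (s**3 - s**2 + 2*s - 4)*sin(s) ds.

Use integration by parts with u = s**3 - s**2 + 2*s - 4, dv = sin(s) ds, so v = -cos(s).
Apply parts 3 times (tabular method): alternate signs, differentiate u down to 0, integrate dv up.

-s**3*cos(s) + 3*s**2*sin(s) + s**2*cos(s) - 2*s*sin(s) + 4*s*cos(s) - 4*sin(s) + 2*cos(s) + C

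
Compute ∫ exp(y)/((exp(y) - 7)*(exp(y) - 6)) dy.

log(exp(y) - 7) - log(exp(y) - 6) + C

Let u = e^y, du = e^y dy.
The integral becomes ∫ du/((u-6)(u-7)); decompose into partial fractions.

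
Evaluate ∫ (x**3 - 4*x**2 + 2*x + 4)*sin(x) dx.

Use integration by parts with u = x**3 - 4*x**2 + 2*x + 4, dv = sin(x) dx, so v = -cos(x).
Apply parts 3 times (tabular method): alternate signs, differentiate u down to 0, integrate dv up.

-x**3*cos(x) + 3*x**2*sin(x) + 4*x**2*cos(x) - 8*x*sin(x) + 4*x*cos(x) - 4*sin(x) - 12*cos(x) + C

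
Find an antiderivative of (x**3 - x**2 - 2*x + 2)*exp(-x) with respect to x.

Use integration by parts with u = x**3 - x**2 - 2*x + 2, dv = exp(-x) dx, so v = -exp(-x).
Apply parts 3 times (tabular method): alternate signs, differentiate u down to 0, integrate dv up.

(-x**3 - 2*x**2 - 2*x - 4)*exp(-x) + C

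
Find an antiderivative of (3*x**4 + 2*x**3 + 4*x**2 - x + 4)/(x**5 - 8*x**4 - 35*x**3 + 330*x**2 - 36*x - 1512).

Factor the denominator: (x - 7)*(x - 6)*(x - 3)*(x + 2)*(x + 6).
Partial-fraction decomposition: 1805/(2808*(x + 6)) - 3/(80*(x + 2)) + 167/(270*(x - 3)) - 2231/(144*(x - 6)) + 449/(26*(x - 7)).
Integrate each term: A/(x−a) contributes A·log|x−a|.

449*log(x - 7)/26 - 2231*log(x - 6)/144 + 167*log(x - 3)/270 - 3*log(x + 2)/80 + 1805*log(x + 6)/2808 + C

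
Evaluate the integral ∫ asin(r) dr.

Use integration by parts with u = arcsin(r), dv = dr.
Then du = 1/sqrt(-r**2 + 1) dr.

r*asin(r) + sqrt(-r**2 + 1) + C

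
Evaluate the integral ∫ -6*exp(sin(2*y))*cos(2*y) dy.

Let u = sin(2*y), so du = (2*cos(2*y)) dy.
Rewriting, the integral becomes -3·∫ e^u du = -3·e^u.
Substituting back, u = sin(2*y).

-3*exp(sin(2*y)) + C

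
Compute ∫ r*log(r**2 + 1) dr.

Let u = r**2 + 1, so du = (2*r) dr.
The integral becomes (1/2)·∫ log(u) du; integrate by parts with u′=log(u), dv′=du.

r**2*log(r**2 + 1)/2 - r**2/2 + log(r**2 + 1)/2 + C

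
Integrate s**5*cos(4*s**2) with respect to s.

s**4*sin(4*s**2)/8 + s**2*cos(4*s**2)/16 - sin(4*s**2)/64 + C

Let u = s², du = 2s ds; rewrite as (1/2)∫ u^2·cos(4u) du.
Now integrate by parts 2 times.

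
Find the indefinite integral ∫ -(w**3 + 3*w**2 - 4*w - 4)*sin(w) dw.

Use integration by parts with u = w**3 + 3*w**2 - 4*w - 4, dv = -sin(w) dw, so v = cos(w).
Apply parts 3 times (tabular method): alternate signs, differentiate u down to 0, integrate dv up.

w**3*cos(w) - 3*w**2*sin(w) + 3*w**2*cos(w) - 6*w*sin(w) - 10*w*cos(w) + 10*sin(w) - 10*cos(w) + C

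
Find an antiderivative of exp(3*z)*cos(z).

exp(3*z)*sin(z)/10 + 3*exp(3*z)*cos(z)/10 + C

Let I denote the integral. Integrate by parts with u = cos(z), dv = exp(3*z) dz, so v = exp(3*z)/3: I = exp(3*z)*cos(z)/3 + (1/3)·∫ exp(3*z)*sin(z) dz.
Apply parts again with u = sin(z), dv = exp(3*z) dz: ∫ exp(3*z)*sin(z) dz = exp(3*z)*sin(z)/3 − (1/3)·I. Substituting back brings back I: I = exp(3*z)*sin(z)/9 + exp(3*z)*cos(z)/3 − (1/9)·I.
Solving for I: (1 + 1/9)·I equals the remaining terms, so I = (9/10)·(exp(3*z)*sin(z)/9 + exp(3*z)*cos(z)/3).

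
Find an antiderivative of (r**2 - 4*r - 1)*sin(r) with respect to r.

-r**2*cos(r) + 2*r*sin(r) + 4*r*cos(r) - 4*sin(r) + 3*cos(r) + C

Use integration by parts with u = r**2 - 4*r - 1, dv = sin(r) dr, so v = -cos(r).
Apply parts 2 times (tabular method): alternate signs, differentiate u down to 0, integrate dv up.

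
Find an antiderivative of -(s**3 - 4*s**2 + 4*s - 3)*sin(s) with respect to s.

Use integration by parts with u = s**3 - 4*s**2 + 4*s - 3, dv = -sin(s) ds, so v = cos(s).
Apply parts 3 times (tabular method): alternate signs, differentiate u down to 0, integrate dv up.

s**3*cos(s) - 3*s**2*sin(s) - 4*s**2*cos(s) + 8*s*sin(s) - 2*s*cos(s) + 2*sin(s) + 5*cos(s) + C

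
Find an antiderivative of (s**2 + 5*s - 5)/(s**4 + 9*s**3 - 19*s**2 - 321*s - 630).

61*log(s - 6)/1287 + 11*log(s + 3)/72 - 5*log(s + 5)/44 - 9*log(s + 7)/104 + C

Factor the denominator: (s - 6)*(s + 3)*(s + 5)*(s + 7).
Partial-fraction decomposition: -9/(104*(s + 7)) - 5/(44*(s + 5)) + 11/(72*(s + 3)) + 61/(1287*(s - 6)).
Integrate each term: A/(s−a) contributes A·log|s−a|.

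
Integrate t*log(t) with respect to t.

Use integration by parts with u = log(t), dv = t dt.
Then du = 1/t dt and v = t**2/2.

t**2*log(t)/2 - t**2/4 + C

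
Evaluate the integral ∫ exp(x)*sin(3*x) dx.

Let I denote the integral. Integrate by parts with u = sin(3*x), dv = exp(x) dx, so v = exp(x): I = exp(x)*sin(3*x) − 3·∫ exp(x)*cos(3*x) dx.
Apply parts again with u = cos(3*x), dv = exp(x) dx: ∫ exp(x)*cos(3*x) dx = exp(x)*cos(3*x) + 3·I. Substituting back brings back I: I = exp(x)*sin(3*x) - 3*exp(x)*cos(3*x) − 9·I.
Solving for I: (1 + 9)·I equals the remaining terms, so I = (1/10)·(exp(x)*sin(3*x) - 3*exp(x)*cos(3*x)).

exp(x)*sin(3*x)/10 - 3*exp(x)*cos(3*x)/10 + C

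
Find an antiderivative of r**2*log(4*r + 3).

Use integration by parts with u = log(4*r + 3), dv = r**2 dr.
Then du = 4/(4*r + 3) dr and v = r**3/3.

r**3*log(4*r + 3)/3 - r**3/9 + r**2/8 - 3*r/16 + 9*log(4*r + 3)/64 + C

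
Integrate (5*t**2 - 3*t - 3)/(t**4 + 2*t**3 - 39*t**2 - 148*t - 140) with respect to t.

221*log(t - 7)/972 + 253*log(t + 2)/243 - 137*log(t + 5)/108 + 23/(27*t + 54) + C

Factor the denominator: (t - 7)*(t + 2)**2*(t + 5).
Partial-fraction decomposition: -137/(108*(t + 5)) + 253/(243*(t + 2)) - 23/(27*(t + 2)**2) + 221/(972*(t - 7)).
Integrate each term; A/(t−a) gives A·log|t−a|; A/(t−a)² gives −A/(t−a).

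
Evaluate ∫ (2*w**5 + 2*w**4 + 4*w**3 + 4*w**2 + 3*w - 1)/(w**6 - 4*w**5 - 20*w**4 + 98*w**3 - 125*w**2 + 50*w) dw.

Factor the denominator: w*(w - 5)*(w - 2)*(w - 1)**2*(w + 5).
Partial-fraction decomposition: 677/(1575*(w + 5)) + 253/(144*(w - 1)) + 7/(12*(w - 1)**2) - 149/(42*(w - 2)) + 4057/(1200*(w - 5)) - 1/(50*w).
Integrate each term; A/(w−a) gives A·log|w−a|; A/(w−a)² gives −A/(w−a).

-log(w)/50 + 4057*log(w - 5)/1200 - 149*log(w - 2)/42 + 253*log(w - 1)/144 + 677*log(w + 5)/1575 - 7/(12*w - 12) + C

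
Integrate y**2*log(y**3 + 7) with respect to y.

Let u = y**3 + 7, so du = (3*y**2) dy.
The integral becomes (1/3)·∫ log(u) du; integrate by parts with u′=log(u), dv′=du.

y**3*log(y**3 + 7)/3 - y**3/3 + 7*log(y**3 + 7)/3 + C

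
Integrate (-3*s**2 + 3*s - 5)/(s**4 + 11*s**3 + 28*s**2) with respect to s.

139*log(s)/784 - 65*log(s + 4)/48 + 173*log(s + 7)/147 + 5/(28*s) + C

Factor the denominator: s**2*(s + 4)*(s + 7).
Partial-fraction decomposition: 173/(147*(s + 7)) - 65/(48*(s + 4)) + 139/(784*s) - 5/(28*s**2).
Integrate each term; A/(s−a) gives A·log|s−a|; A/(s−a)² gives −A/(s−a).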